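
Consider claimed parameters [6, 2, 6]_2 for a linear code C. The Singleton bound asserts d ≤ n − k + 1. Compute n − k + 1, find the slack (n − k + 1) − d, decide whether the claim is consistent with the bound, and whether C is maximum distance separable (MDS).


Singleton RHS = n − k + 1 = 5, slack = -1, bound violated (no such code; not MDS).

Singleton bound: d ≤ n − k + 1.
Here n = 6, k = 2, so n − k + 1 = 5.
Given d = 6, check d ≤ 5: NO.
Slack = (n − k + 1) − d = -1.
The slack is negative: d = 6 exceeds n − k + 1 = 5 by 1, so the Singleton bound is violated and no linear [6, 2, 6]_2 code can exist. In particular it is not MDS (MDS requires d = n − k + 1 exactly).
Description: the claimed parameters are [6, 2, 6]_2; such a code would be impossible (violates the Singleton bound).


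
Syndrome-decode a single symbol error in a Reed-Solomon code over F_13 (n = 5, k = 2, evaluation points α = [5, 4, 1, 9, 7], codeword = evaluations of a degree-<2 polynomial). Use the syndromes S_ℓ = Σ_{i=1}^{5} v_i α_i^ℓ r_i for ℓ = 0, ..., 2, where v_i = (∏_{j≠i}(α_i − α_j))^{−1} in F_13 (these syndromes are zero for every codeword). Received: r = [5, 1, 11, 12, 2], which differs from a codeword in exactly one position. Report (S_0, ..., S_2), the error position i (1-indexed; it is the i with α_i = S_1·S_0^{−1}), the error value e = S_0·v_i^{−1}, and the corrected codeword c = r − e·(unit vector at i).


S = (2, 8, 6), error at position 2, error magnitude e = 1, c = [5, 0, 11, 12, 2].

Step 1: column multipliers v_i = (∏_{j≠i}(α_i − α_j))^{−1} mod 13.
  i = 1 (α = 5): (5−4)(5−1)(5−9)(5−7) = 1·4·(−4)·(−2) = 32 ≡ 6, so v_1 = 6^{−1} = 11 (mod 13).
  i = 2 (α = 4): (4−5)(4−1)(4−9)(4−7) = (−1)·3·(−5)·(−3) = −45 ≡ 7, so v_2 = 7^{−1} = 2 (mod 13).
  i = 3 (α = 1): (1−5)(1−4)(1−9)(1−7) = (−4)·(−3)·(−8)·(−6) = 576 ≡ 4, so v_3 = 4^{−1} = 10 (mod 13).
  i = 4 (α = 9): (9−5)(9−4)(9−1)(9−7) = 4·5·8·2 = 320 ≡ 8, so v_4 = 8^{−1} = 5 (mod 13).
  i = 5 (α = 7): (7−5)(7−4)(7−1)(7−9) = 2·3·6·(−2) = −72 ≡ 6, so v_5 = 6^{−1} = 11 (mod 13).
  v = [11, 2, 10, 5, 11].
Step 2: syndromes of r = [5, 1, 11, 12, 2] (all sums mod 13).
  S_0 = Σ v_i r_i = 11·5 + 2·1 + 10·11 + 5·12 + 11·2 = 249 ≡ 2.
  S_1 = Σ v_i α_i r_i = 11·5·5 + 2·4·1 + 10·1·11 + 5·9·12 + 11·7·2 = 1087 ≡ 8.
  α_i^2 mod 13 = [12, 3, 1, 3, 10].
  S_2 = Σ v_i α_i^2 r_i = 11·12·5 + 2·3·1 + 10·1·11 + 5·3·12 + 11·10·2 = 1176 ≡ 6.
  S = (2, 8, 6) ≠ 0, so r is not a codeword (an error is present).
Step 3: locate the error. For a single error e at position i, S_ℓ = v_i·e·α_i^ℓ, so α_err = S_1/S_0.
  S_0^{−1} = 2^{−1} = 7 (mod 13), so α_err = 8·7 = 56 ≡ 4 = α_2. Error position i = 2.
  Consistency check: S_2/S_1 = 6·5 = 30 ≡ 4 = α_err ✓ (single-error assumption holds).
Step 4: error magnitude e = S_0/v_2 = S_0·∏_{j≠2}(α_2 − α_j) = 2·7 = 14 ≡ 1 (mod 13).
Step 5: correct position 2: c_2 = r_2 − e = 1 − 1 ≡ 0 (mod 13). Hence c = [5, 0, 11, 12, 2].
  Check: interpolating c through the α_i gives m(x) = 6 + 5·x (degree < 2) with m(α_i) = c_i for every i, so c is indeed a codeword.


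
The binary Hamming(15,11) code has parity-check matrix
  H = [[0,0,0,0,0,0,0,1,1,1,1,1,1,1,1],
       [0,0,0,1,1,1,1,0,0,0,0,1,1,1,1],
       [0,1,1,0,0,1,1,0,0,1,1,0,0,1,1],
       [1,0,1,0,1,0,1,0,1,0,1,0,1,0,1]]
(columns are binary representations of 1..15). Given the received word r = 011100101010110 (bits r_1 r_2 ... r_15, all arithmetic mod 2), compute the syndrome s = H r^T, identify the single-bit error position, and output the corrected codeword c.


s = (0, 0, 1, 1)^T, error position = 3, corrected codeword c = 010100101010110

Compute s = H r^T mod 2 one row at a time:
  s_1 = 0 + 1 + 0 + 1 + 0 + 1 + 1 + 0 = 4 ≡ 0 (mod 2).
  s_2 = 1 + 0 + 0 + 1 + 0 + 1 + 1 + 0 = 4 ≡ 0 (mod 2).
  s_3 = 1 + 1 + 0 + 1 + 0 + 1 + 1 + 0 = 5 ≡ 1 (mod 2).
  s_4 = 0 + 1 + 0 + 1 + 1 + 1 + 1 + 0 = 5 ≡ 1 (mod 2).
s = (0, 0, 1, 1)^T — this equals column 3 of H (binary 0011), so error is at position 3.
Correct: flip bit 3 of r = 011100101010110 to get c = 010100101010110.


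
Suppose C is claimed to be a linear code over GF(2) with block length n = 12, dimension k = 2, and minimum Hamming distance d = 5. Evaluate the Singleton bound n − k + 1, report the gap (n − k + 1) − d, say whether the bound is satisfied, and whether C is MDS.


Singleton RHS = n − k + 1 = 11, slack = 6, bound satisfied, not MDS.

Singleton bound: d ≤ n − k + 1.
Here n = 12, k = 2, so n − k + 1 = 11.
Given d = 5, check d ≤ 11: YES.
Slack = (n − k + 1) − d = 6.
The code is NOT MDS (slack = 6 > 0).
Description: the claimed parameters are [12, 2, 5]_2; such a code would be non-MDS.


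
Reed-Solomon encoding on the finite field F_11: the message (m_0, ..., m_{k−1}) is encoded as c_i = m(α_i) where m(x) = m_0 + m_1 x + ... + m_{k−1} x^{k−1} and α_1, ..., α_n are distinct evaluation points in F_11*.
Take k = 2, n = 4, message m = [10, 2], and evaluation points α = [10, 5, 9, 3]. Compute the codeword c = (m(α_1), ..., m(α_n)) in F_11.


c = [8, 9, 6, 5]

Message polynomial: m(x) = 10 + 2·x (mod 11).
For each evaluation point α_i, compute m(α_i) mod 11:
  α_1 = 10: Horner steps 2 → 8, so m(10) = 8.
  α_2 = 5: Horner steps 2 → 9, so m(5) = 9.
  α_3 = 9: Horner steps 2 → 6, so m(9) = 6.
  α_4 = 3: Horner steps 2 → 5, so m(3) = 5.
Codeword c = [8, 9, 6, 5] ∈ F_11^4.


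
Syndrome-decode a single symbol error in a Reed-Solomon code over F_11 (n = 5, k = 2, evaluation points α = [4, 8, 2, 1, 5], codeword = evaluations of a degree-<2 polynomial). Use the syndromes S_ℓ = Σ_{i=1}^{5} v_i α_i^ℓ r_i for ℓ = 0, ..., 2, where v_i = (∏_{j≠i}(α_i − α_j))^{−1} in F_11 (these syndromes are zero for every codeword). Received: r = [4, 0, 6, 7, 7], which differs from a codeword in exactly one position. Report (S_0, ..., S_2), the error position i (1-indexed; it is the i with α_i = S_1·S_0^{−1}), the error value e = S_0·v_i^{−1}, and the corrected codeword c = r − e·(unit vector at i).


S = (6, 8, 7), error at position 5, error magnitude e = 4, c = [4, 0, 6, 7, 3].

Step 1: column multipliers v_i = (∏_{j≠i}(α_i − α_j))^{−1} mod 11.
  i = 1 (α = 4): (4−8)(4−2)(4−1)(4−5) = (−4)·2·3·(−1) = 24 ≡ 2, so v_1 = 2^{−1} = 6 (mod 11).
  i = 2 (α = 8): (8−4)(8−2)(8−1)(8−5) = 4·6·7·3 = 504 ≡ 9, so v_2 = 9^{−1} = 5 (mod 11).
  i = 3 (α = 2): (2−4)(2−8)(2−1)(2−5) = (−2)·(−6)·1·(−3) = −36 ≡ 8, so v_3 = 8^{−1} = 7 (mod 11).
  i = 4 (α = 1): (1−4)(1−8)(1−2)(1−5) = (−3)·(−7)·(−1)·(−4) = 84 ≡ 7, so v_4 = 7^{−1} = 8 (mod 11).
  i = 5 (α = 5): (5−4)(5−8)(5−2)(5−1) = 1·(−3)·3·4 = −36 ≡ 8, so v_5 = 8^{−1} = 7 (mod 11).
  v = [6, 5, 7, 8, 7].
Step 2: syndromes of r = [4, 0, 6, 7, 7] (all sums mod 11).
  S_0 = Σ v_i r_i = 6·4 + 5·0 + 7·6 + 8·7 + 7·7 = 171 ≡ 6.
  S_1 = Σ v_i α_i r_i = 6·4·4 + 5·8·0 + 7·2·6 + 8·1·7 + 7·5·7 = 481 ≡ 8.
  α_i^2 mod 11 = [5, 9, 4, 1, 3].
  S_2 = Σ v_i α_i^2 r_i = 6·5·4 + 5·9·0 + 7·4·6 + 8·1·7 + 7·3·7 = 491 ≡ 7.
  S = (6, 8, 7) ≠ 0, so r is not a codeword (an error is present).
Step 3: locate the error. For a single error e at position i, S_ℓ = v_i·e·α_i^ℓ, so α_err = S_1/S_0.
  S_0^{−1} = 6^{−1} = 2 (mod 11), so α_err = 8·2 = 16 ≡ 5 = α_5. Error position i = 5.
  Consistency check: S_2/S_1 = 7·7 = 49 ≡ 5 = α_err ✓ (single-error assumption holds).
Step 4: error magnitude e = S_0/v_5 = S_0·∏_{j≠5}(α_5 − α_j) = 6·8 = 48 ≡ 4 (mod 11).
Step 5: correct position 5: c_5 = r_5 − e = 7 − 4 ≡ 3 (mod 11). Hence c = [4, 0, 6, 7, 3].
  Check: interpolating c through the α_i gives m(x) = 8 + 10·x (degree < 2) with m(α_i) = c_i for every i, so c is indeed a codeword.


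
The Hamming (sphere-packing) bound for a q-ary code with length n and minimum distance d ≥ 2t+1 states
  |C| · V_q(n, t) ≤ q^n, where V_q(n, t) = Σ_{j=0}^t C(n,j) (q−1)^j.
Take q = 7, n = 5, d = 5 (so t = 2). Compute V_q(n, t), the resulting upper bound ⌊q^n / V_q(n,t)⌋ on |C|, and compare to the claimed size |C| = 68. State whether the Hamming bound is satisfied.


V_q(n, t) = 391, q^n = 16807, Hamming bound = 42, |C| = 68 > bound (violated).

Step 1: Compute V_q(n, t) = Σ_{j=0}^2 C(n, j) (q−1)^j.
  j = 0: C(5,0)·(6)^0 = 1·1 = 1.
  j = 1: C(5,1)·(6)^1 = 5·6 = 30.
  j = 2: C(5,2)·(6)^2 = 10·36 = 360.
  V_q(n, t) = 1 + 30 + 360 = 391.
Step 2: q^n = 7^5 = 16807.
Step 3: Hamming bound ⌊q^n / V_q(n,t)⌋ = ⌊16807/391⌋ = 42.
Step 4: Compare |C| = 68 to 42: violated.
The claimed |C| lies above the Hamming bound, so no 7-ary code of length 5 with d ≥ 5 can have 68 codewords.


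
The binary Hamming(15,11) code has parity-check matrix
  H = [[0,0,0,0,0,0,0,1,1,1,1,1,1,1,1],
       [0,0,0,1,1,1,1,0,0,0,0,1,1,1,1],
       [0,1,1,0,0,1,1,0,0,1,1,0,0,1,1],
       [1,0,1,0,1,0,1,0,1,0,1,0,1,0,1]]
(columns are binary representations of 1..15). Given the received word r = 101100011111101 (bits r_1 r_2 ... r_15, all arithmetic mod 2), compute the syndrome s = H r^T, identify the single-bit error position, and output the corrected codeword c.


s = (1, 0, 0, 0)^T, error position = 8, corrected codeword c = 101100001111101

Compute s = H r^T mod 2 one row at a time:
  s_1 = 1 + 1 + 1 + 1 + 1 + 1 + 0 + 1 = 7 ≡ 1 (mod 2).
  s_2 = 1 + 0 + 0 + 0 + 1 + 1 + 0 + 1 = 4 ≡ 0 (mod 2).
  s_3 = 0 + 1 + 0 + 0 + 1 + 1 + 0 + 1 = 4 ≡ 0 (mod 2).
  s_4 = 1 + 1 + 0 + 0 + 1 + 1 + 1 + 1 = 6 ≡ 0 (mod 2).
s = (1, 0, 0, 0)^T — this equals column 8 of H (binary 1000), so error is at position 8.
Correct: flip bit 8 of r = 101100011111101 to get c = 101100001111101.


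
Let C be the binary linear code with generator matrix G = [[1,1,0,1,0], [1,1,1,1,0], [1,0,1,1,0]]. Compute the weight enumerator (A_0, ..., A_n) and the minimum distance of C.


Weight distribution: A_0 = 1, A_1 = 2, A_2 = 2, A_3 = 2, A_4 = 1. Minimum distance d = 1.

Enumerate all 2^3 = 8 messages m ∈ F_2^3.
For each, compute codeword c = mG in F_2^5, then tally its weight.
  m = 000 → c = 00000, weight = 0.
  m = 100 → c = 11010, weight = 3.
  m = 010 → c = 11110, weight = 4.
  m = 110 → c = 00100, weight = 1.
  m = 001 → c = 10110, weight = 3.
  m = 101 → c = 01100, weight = 2.
  m = 011 → c = 01000, weight = 1.
  m = 111 → c = 10010, weight = 2.
Tally weights:
  weight 0: 1 codewords.
  weight 1: 2 codewords.
  weight 2: 2 codewords.
  weight 3: 2 codewords.
  weight 4: 1 codewords.
Minimum distance d = smallest w > 0 with A_w > 0 = 1.
Sanity: Σ A_w = 8 = 2^3 = 8 ✓.


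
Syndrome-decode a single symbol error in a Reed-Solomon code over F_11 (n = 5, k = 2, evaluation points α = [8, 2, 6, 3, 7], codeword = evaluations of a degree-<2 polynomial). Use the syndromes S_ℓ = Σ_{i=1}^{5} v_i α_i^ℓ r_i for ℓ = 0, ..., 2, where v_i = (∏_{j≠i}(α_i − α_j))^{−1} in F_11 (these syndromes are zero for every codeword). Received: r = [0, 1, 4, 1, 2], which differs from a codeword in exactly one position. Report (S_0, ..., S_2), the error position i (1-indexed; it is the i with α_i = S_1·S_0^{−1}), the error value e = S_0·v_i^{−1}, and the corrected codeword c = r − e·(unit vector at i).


S = (4, 1, 3), error at position 4, error magnitude e = 2, c = [0, 1, 4, 10, 2].

Step 1: column multipliers v_i = (∏_{j≠i}(α_i − α_j))^{−1} mod 11.
  i = 1 (α = 8): (8−2)(8−6)(8−3)(8−7) = 6·2·5·1 = 60 ≡ 5, so v_1 = 5^{−1} = 9 (mod 11).
  i = 2 (α = 2): (2−8)(2−6)(2−3)(2−7) = (−6)·(−4)·(−1)·(−5) = 120 ≡ 10, so v_2 = 10^{−1} = 10 (mod 11).
  i = 3 (α = 6): (6−8)(6−2)(6−3)(6−7) = (−2)·4·3·(−1) = 24 ≡ 2, so v_3 = 2^{−1} = 6 (mod 11).
  i = 4 (α = 3): (3−8)(3−2)(3−6)(3−7) = (−5)·1·(−3)·(−4) = −60 ≡ 6, so v_4 = 6^{−1} = 2 (mod 11).
  i = 5 (α = 7): (7−8)(7−2)(7−6)(7−3) = (−1)·5·1·4 = −20 ≡ 2, so v_5 = 2^{−1} = 6 (mod 11).
  v = [9, 10, 6, 2, 6].
Step 2: syndromes of r = [0, 1, 4, 1, 2] (all sums mod 11).
  S_0 = Σ v_i r_i = 9·0 + 10·1 + 6·4 + 2·1 + 6·2 = 48 ≡ 4.
  S_1 = Σ v_i α_i r_i = 9·8·0 + 10·2·1 + 6·6·4 + 2·3·1 + 6·7·2 = 254 ≡ 1.
  α_i^2 mod 11 = [9, 4, 3, 9, 5].
  S_2 = Σ v_i α_i^2 r_i = 9·9·0 + 10·4·1 + 6·3·4 + 2·9·1 + 6·5·2 = 190 ≡ 3.
  S = (4, 1, 3) ≠ 0, so r is not a codeword (an error is present).
Step 3: locate the error. For a single error e at position i, S_ℓ = v_i·e·α_i^ℓ, so α_err = S_1/S_0.
  S_0^{−1} = 4^{−1} = 3 (mod 11), so α_err = 1·3 = 3 ≡ 3 = α_4. Error position i = 4.
  Consistency check: S_2/S_1 = 3·1 = 3 ≡ 3 = α_err ✓ (single-error assumption holds).
Step 4: error magnitude e = S_0/v_4 = S_0·∏_{j≠4}(α_4 − α_j) = 4·6 = 24 ≡ 2 (mod 11).
Step 5: correct position 4: c_4 = r_4 − e = 1 − 2 ≡ 10 (mod 11). Hence c = [0, 1, 4, 10, 2].
  Check: interpolating c through the α_i gives m(x) = 5 + 9·x (degree < 2) with m(α_i) = c_i for every i, so c is indeed a codeword.


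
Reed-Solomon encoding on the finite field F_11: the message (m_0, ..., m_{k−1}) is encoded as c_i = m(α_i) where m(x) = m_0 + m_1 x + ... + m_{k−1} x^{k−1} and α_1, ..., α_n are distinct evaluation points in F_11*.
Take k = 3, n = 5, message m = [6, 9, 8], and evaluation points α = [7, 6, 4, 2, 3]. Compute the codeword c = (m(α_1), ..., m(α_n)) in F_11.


c = [10, 7, 5, 1, 6]

Message polynomial: m(x) = 6 + 9·x + 8·x^2 (mod 11).
For each evaluation point α_i, compute m(α_i) mod 11:
  α_1 = 7: Horner steps 8 → 10 → 10, so m(7) = 10.
  α_2 = 6: Horner steps 8 → 2 → 7, so m(6) = 7.
  α_3 = 4: Horner steps 8 → 8 → 5, so m(4) = 5.
  α_4 = 2: Horner steps 8 → 3 → 1, so m(2) = 1.
  α_5 = 3: Horner steps 8 → 0 → 6, so m(3) = 6.
Codeword c = [10, 7, 5, 1, 6] ∈ F_11^5.


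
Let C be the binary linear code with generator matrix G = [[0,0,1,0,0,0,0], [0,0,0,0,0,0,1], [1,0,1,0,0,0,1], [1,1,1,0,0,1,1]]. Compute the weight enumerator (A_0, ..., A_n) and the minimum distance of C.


Weight distribution: A_0 = 1, A_1 = 3, A_2 = 4, A_3 = 4, A_4 = 3, A_5 = 1. Minimum distance d = 1.

Enumerate all 2^4 = 16 messages m ∈ F_2^4.
For each, compute codeword c = mG in F_2^7, then tally its weight.
  m = 0000 → c = 0000000, weight = 0.
  m = 1000 → c = 0010000, weight = 1.
  m = 0100 → c = 0000001, weight = 1.
  m = 1100 → c = 0010001, weight = 2.
  m = 0010 → c = 1010001, weight = 3.
  m = 1010 → c = 1000001, weight = 2.
  m = 0110 → c = 1010000, weight = 2.
  m = 1110 → c = 1000000, weight = 1.
  m = 0001 → c = 1110011, weight = 5.
  m = 1001 → c = 1100011, weight = 4.
  m = 0101 → c = 1110010, weight = 4.
  m = 1101 → c = 1100010, weight = 3.
  m = 0011 → c = 0100010, weight = 2.
  m = 1011 → c = 0110010, weight = 3.
  m = 0111 → c = 0100011, weight = 3.
  m = 1111 → c = 0110011, weight = 4.
Tally weights:
  weight 0: 1 codewords.
  weight 1: 3 codewords.
  weight 2: 4 codewords.
  weight 3: 4 codewords.
  weight 4: 3 codewords.
  weight 5: 1 codewords.
Minimum distance d = smallest w > 0 with A_w > 0 = 1.
Sanity: Σ A_w = 16 = 2^4 = 16 ✓.


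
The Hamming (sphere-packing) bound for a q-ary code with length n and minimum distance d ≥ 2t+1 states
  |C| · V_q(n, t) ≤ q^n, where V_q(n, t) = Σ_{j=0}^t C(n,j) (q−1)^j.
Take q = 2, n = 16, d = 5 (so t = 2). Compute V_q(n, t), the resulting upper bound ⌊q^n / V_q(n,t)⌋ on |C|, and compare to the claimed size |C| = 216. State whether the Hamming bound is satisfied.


V_q(n, t) = 137, q^n = 65536, Hamming bound = 478, |C| = 216 ≤ bound (satisfied).

Step 1: Compute V_q(n, t) = Σ_{j=0}^2 C(n, j) (q−1)^j.
  j = 0: C(16,0)·(1)^0 = 1·1 = 1.
  j = 1: C(16,1)·(1)^1 = 16·1 = 16.
  j = 2: C(16,2)·(1)^2 = 120·1 = 120.
  V_q(n, t) = 1 + 16 + 120 = 137.
Step 2: q^n = 2^16 = 65536.
Step 3: Hamming bound ⌊q^n / V_q(n,t)⌋ = ⌊65536/137⌋ = 478.
Step 4: Compare |C| = 216 to 478: satisfied.
The claimed |C| lies below the Hamming bound.


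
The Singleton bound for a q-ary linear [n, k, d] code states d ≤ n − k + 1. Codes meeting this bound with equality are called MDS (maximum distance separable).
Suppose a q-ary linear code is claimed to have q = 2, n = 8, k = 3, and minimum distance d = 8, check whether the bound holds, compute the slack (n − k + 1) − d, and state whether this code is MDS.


Singleton RHS = n − k + 1 = 6, slack = -2, bound violated (no such code; not MDS).

Singleton bound: d ≤ n − k + 1.
Here n = 8, k = 3, so n − k + 1 = 6.
Given d = 8, check d ≤ 6: NO.
Slack = (n − k + 1) − d = -2.
The slack is negative: d = 8 exceeds n − k + 1 = 6 by 2, so the Singleton bound is violated and no linear [8, 3, 8]_2 code can exist. In particular it is not MDS (MDS requires d = n − k + 1 exactly).
Description: the claimed parameters are [8, 3, 8]_2; such a code would be impossible (violates the Singleton bound).


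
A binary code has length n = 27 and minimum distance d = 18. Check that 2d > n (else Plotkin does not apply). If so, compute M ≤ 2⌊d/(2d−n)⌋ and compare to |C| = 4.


Plotkin bound M ≤ 4; given |C| = 4 ≤ bound (satisfied).

Check applicability: 2d = 36, n = 27.
2d − n = 9 > 0, so Plotkin applies.
Compute d/(2d−n) = 18/9 ≈ 2.0000.
⌊d/(2d−n)⌋ = 2.
Plotkin bound: M ≤ 2·2 = 4.
Given |C| = 4, check: satisfied.
This |C| is at the Plotkin bound.


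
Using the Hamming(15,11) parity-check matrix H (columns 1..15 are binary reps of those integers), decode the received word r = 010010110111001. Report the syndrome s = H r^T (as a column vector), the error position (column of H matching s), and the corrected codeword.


s = (1, 0, 1, 0)^T, error position = 10, corrected codeword c = 010010110011001

Compute s = H r^T mod 2 one row at a time:
  s_1 = 1 + 0 + 1 + 1 + 1 + 0 + 0 + 1 = 5 ≡ 1 (mod 2).
  s_2 = 0 + 1 + 0 + 1 + 1 + 0 + 0 + 1 = 4 ≡ 0 (mod 2).
  s_3 = 1 + 0 + 0 + 1 + 1 + 1 + 0 + 1 = 5 ≡ 1 (mod 2).
  s_4 = 0 + 0 + 1 + 1 + 0 + 1 + 0 + 1 = 4 ≡ 0 (mod 2).
s = (1, 0, 1, 0)^T — this equals column 10 of H (binary 1010), so error is at position 10.
Correct: flip bit 10 of r = 010010110111001 to get c = 010010110011001.


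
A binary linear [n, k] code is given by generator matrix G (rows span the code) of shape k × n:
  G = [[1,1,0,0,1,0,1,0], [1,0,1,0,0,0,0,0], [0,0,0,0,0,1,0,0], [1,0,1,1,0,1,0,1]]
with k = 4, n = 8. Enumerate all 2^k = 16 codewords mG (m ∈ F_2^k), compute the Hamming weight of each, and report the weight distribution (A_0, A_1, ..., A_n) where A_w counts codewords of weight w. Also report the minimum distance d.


Weight distribution: A_0 = 1, A_1 = 1, A_2 = 2, A_3 = 2, A_4 = 3, A_5 = 3, A_6 = 2, A_7 = 2. Minimum distance d = 1.

Enumerate all 2^4 = 16 messages m ∈ F_2^4.
For each, compute codeword c = mG in F_2^8, then tally its weight.
  m = 0000 → c = 00000000, weight = 0.
  m = 1000 → c = 11001010, weight = 4.
  m = 0100 → c = 10100000, weight = 2.
  m = 1100 → c = 01101010, weight = 4.
  m = 0010 → c = 00000100, weight = 1.
  m = 1010 → c = 11001110, weight = 5.
  m = 0110 → c = 10100100, weight = 3.
  m = 1110 → c = 01101110, weight = 5.
  m = 0001 → c = 10110101, weight = 5.
  m = 1001 → c = 01111111, weight = 7.
  m = 0101 → c = 00010101, weight = 3.
  m = 1101 → c = 11011111, weight = 7.
  m = 0011 → c = 10110001, weight = 4.
  m = 1011 → c = 01111011, weight = 6.
  m = 0111 → c = 00010001, weight = 2.
  m = 1111 → c = 11011011, weight = 6.
Tally weights:
  weight 0: 1 codewords.
  weight 1: 1 codewords.
  weight 2: 2 codewords.
  weight 3: 2 codewords.
  weight 4: 3 codewords.
  weight 5: 3 codewords.
  weight 6: 2 codewords.
  weight 7: 2 codewords.
Minimum distance d = smallest w > 0 with A_w > 0 = 1.
Sanity: Σ A_w = 16 = 2^4 = 16 ✓.


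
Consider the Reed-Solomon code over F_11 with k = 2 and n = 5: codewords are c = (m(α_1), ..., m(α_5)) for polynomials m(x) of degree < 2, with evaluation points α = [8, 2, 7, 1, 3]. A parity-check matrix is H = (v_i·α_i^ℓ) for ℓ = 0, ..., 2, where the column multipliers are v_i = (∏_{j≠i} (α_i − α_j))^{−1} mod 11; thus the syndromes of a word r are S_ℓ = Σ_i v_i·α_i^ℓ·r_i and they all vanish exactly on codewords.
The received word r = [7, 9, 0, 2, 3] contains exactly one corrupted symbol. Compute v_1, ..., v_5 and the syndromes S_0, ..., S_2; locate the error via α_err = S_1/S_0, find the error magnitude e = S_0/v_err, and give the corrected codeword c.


S = (6, 7, 10), error at position 5, error magnitude e = 9, c = [7, 9, 0, 2, 5].

Step 1: column multipliers v_i = (∏_{j≠i}(α_i − α_j))^{−1} mod 11.
  i = 1 (α = 8): (8−2)(8−7)(8−1)(8−3) = 6·1·7·5 = 210 ≡ 1, so v_1 = 1^{−1} = 1 (mod 11).
  i = 2 (α = 2): (2−8)(2−7)(2−1)(2−3) = (−6)·(−5)·1·(−1) = −30 ≡ 3, so v_2 = 3^{−1} = 4 (mod 11).
  i = 3 (α = 7): (7−8)(7−2)(7−1)(7−3) = (−1)·5·6·4 = −120 ≡ 1, so v_3 = 1^{−1} = 1 (mod 11).
  i = 4 (α = 1): (1−8)(1−2)(1−7)(1−3) = (−7)·(−1)·(−6)·(−2) = 84 ≡ 7, so v_4 = 7^{−1} = 8 (mod 11).
  i = 5 (α = 3): (3−8)(3−2)(3−7)(3−1) = (−5)·1·(−4)·2 = 40 ≡ 7, so v_5 = 7^{−1} = 8 (mod 11).
  v = [1, 4, 1, 8, 8].
Step 2: syndromes of r = [7, 9, 0, 2, 3] (all sums mod 11).
  S_0 = Σ v_i r_i = 1·7 + 4·9 + 1·0 + 8·2 + 8·3 = 83 ≡ 6.
  S_1 = Σ v_i α_i r_i = 1·8·7 + 4·2·9 + 1·7·0 + 8·1·2 + 8·3·3 = 216 ≡ 7.
  α_i^2 mod 11 = [9, 4, 5, 1, 9].
  S_2 = Σ v_i α_i^2 r_i = 1·9·7 + 4·4·9 + 1·5·0 + 8·1·2 + 8·9·3 = 439 ≡ 10.
  S = (6, 7, 10) ≠ 0, so r is not a codeword (an error is present).
Step 3: locate the error. For a single error e at position i, S_ℓ = v_i·e·α_i^ℓ, so α_err = S_1/S_0.
  S_0^{−1} = 6^{−1} = 2 (mod 11), so α_err = 7·2 = 14 ≡ 3 = α_5. Error position i = 5.
  Consistency check: S_2/S_1 = 10·8 = 80 ≡ 3 = α_err ✓ (single-error assumption holds).
Step 4: error magnitude e = S_0/v_5 = S_0·∏_{j≠5}(α_5 − α_j) = 6·7 = 42 ≡ 9 (mod 11).
Step 5: correct position 5: c_5 = r_5 − e = 3 − 9 ≡ 5 (mod 11). Hence c = [7, 9, 0, 2, 5].
  Check: interpolating c through the α_i gives m(x) = 6 + 7·x (degree < 2) with m(α_i) = c_i for every i, so c is indeed a codeword.


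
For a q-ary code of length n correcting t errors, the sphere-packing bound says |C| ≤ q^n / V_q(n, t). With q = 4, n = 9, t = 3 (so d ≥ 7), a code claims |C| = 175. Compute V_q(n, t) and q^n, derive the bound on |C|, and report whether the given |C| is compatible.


V_q(n, t) = 2620, q^n = 262144, Hamming bound = 100, |C| = 175 > bound (violated).

Step 1: Compute V_q(n, t) = Σ_{j=0}^3 C(n, j) (q−1)^j.
  j = 0: C(9,0)·(3)^0 = 1·1 = 1.
  j = 1: C(9,1)·(3)^1 = 9·3 = 27.
  j = 2: C(9,2)·(3)^2 = 36·9 = 324.
  j = 3: C(9,3)·(3)^3 = 84·27 = 2268.
  V_q(n, t) = 1 + 27 + 324 + 2268 = 2620.
Step 2: q^n = 4^9 = 262144.
Step 3: Hamming bound ⌊q^n / V_q(n,t)⌋ = ⌊262144/2620⌋ = 100.
Step 4: Compare |C| = 175 to 100: violated.
The claimed |C| lies above the Hamming bound, so no 4-ary code of length 9 with d ≥ 7 can have 175 codewords.


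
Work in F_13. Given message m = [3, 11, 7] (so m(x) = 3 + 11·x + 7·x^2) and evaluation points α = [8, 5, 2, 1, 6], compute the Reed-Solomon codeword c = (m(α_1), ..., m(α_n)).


c = [6, 12, 1, 8, 9]

Message polynomial: m(x) = 3 + 11·x + 7·x^2 (mod 13).
For each evaluation point α_i, compute m(α_i) mod 13:
  α_1 = 8: Horner steps 7 → 2 → 6, so m(8) = 6.
  α_2 = 5: Horner steps 7 → 7 → 12, so m(5) = 12.
  α_3 = 2: Horner steps 7 → 12 → 1, so m(2) = 1.
  α_4 = 1: Horner steps 7 → 5 → 8, so m(1) = 8.
  α_5 = 6: Horner steps 7 → 1 → 9, so m(6) = 9.
Codeword c = [6, 12, 1, 8, 9] ∈ F_13^5.


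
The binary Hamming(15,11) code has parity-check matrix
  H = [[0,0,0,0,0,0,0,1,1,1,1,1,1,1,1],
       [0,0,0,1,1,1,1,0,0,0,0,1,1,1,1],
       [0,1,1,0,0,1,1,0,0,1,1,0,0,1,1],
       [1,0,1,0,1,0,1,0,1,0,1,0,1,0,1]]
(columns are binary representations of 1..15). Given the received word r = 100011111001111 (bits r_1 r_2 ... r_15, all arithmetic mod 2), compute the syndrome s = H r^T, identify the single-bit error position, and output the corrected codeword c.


s = (0, 1, 0, 0)^T, error position = 4, corrected codeword c = 100111111001111

Compute s = H r^T mod 2 one row at a time:
  s_1 = 1 + 1 + 0 + 0 + 1 + 1 + 1 + 1 = 6 ≡ 0 (mod 2).
  s_2 = 0 + 1 + 1 + 1 + 1 + 1 + 1 + 1 = 7 ≡ 1 (mod 2).
  s_3 = 0 + 0 + 1 + 1 + 0 + 0 + 1 + 1 = 4 ≡ 0 (mod 2).
  s_4 = 1 + 0 + 1 + 1 + 1 + 0 + 1 + 1 = 6 ≡ 0 (mod 2).
s = (0, 1, 0, 0)^T — this equals column 4 of H (binary 0100), so error is at position 4.
Correct: flip bit 4 of r = 100011111001111 to get c = 100111111001111.


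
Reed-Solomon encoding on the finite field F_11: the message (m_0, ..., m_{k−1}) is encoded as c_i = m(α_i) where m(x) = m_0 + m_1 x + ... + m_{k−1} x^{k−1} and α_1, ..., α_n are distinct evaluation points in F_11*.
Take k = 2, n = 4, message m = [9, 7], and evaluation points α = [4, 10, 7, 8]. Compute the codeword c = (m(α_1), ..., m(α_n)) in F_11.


c = [4, 2, 3, 10]

Message polynomial: m(x) = 9 + 7·x (mod 11).
For each evaluation point α_i, compute m(α_i) mod 11:
  α_1 = 4: Horner steps 7 → 4, so m(4) = 4.
  α_2 = 10: Horner steps 7 → 2, so m(10) = 2.
  α_3 = 7: Horner steps 7 → 3, so m(7) = 3.
  α_4 = 8: Horner steps 7 → 10, so m(8) = 10.
Codeword c = [4, 2, 3, 10] ∈ F_11^4.


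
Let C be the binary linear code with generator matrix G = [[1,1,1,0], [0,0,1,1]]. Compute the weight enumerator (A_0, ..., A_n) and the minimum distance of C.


Weight distribution: A_0 = 1, A_2 = 1, A_3 = 2. Minimum distance d = 2.

Enumerate all 2^2 = 4 messages m ∈ F_2^2.
For each, compute codeword c = mG in F_2^4, then tally its weight.
  m = 00 → c = 0000, weight = 0.
  m = 10 → c = 1110, weight = 3.
  m = 01 → c = 0011, weight = 2.
  m = 11 → c = 1101, weight = 3.
Tally weights:
  weight 0: 1 codewords.
  weight 2: 1 codewords.
  weight 3: 2 codewords.
Minimum distance d = smallest w > 0 with A_w > 0 = 2.
Sanity: Σ A_w = 4 = 2^2 = 4 ✓.


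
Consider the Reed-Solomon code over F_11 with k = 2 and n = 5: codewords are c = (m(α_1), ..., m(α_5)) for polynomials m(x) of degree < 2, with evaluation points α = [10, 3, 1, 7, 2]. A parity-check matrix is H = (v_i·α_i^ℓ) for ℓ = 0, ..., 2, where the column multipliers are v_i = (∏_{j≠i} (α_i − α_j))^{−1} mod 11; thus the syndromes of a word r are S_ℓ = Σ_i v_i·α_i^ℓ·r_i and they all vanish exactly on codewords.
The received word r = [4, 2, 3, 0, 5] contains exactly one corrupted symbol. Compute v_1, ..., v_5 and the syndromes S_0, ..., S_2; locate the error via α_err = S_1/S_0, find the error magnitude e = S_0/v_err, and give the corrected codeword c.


S = (2, 4, 8), error at position 5, error magnitude e = 8, c = [4, 2, 3, 0, 8].

Step 1: column multipliers v_i = (∏_{j≠i}(α_i − α_j))^{−1} mod 11.
  i = 1 (α = 10): (10−3)(10−1)(10−7)(10−2) = 7·9·3·8 = 1512 ≡ 5, so v_1 = 5^{−1} = 9 (mod 11).
  i = 2 (α = 3): (3−10)(3−1)(3−7)(3−2) = (−7)·2·(−4)·1 = 56 ≡ 1, so v_2 = 1^{−1} = 1 (mod 11).
  i = 3 (α = 1): (1−10)(1−3)(1−7)(1−2) = (−9)·(−2)·(−6)·(−1) = 108 ≡ 9, so v_3 = 9^{−1} = 5 (mod 11).
  i = 4 (α = 7): (7−10)(7−3)(7−1)(7−2) = (−3)·4·6·5 = −360 ≡ 3, so v_4 = 3^{−1} = 4 (mod 11).
  i = 5 (α = 2): (2−10)(2−3)(2−1)(2−7) = (−8)·(−1)·1·(−5) = −40 ≡ 4, so v_5 = 4^{−1} = 3 (mod 11).
  v = [9, 1, 5, 4, 3].
Step 2: syndromes of r = [4, 2, 3, 0, 5] (all sums mod 11).
  S_0 = Σ v_i r_i = 9·4 + 1·2 + 5·3 + 4·0 + 3·5 = 68 ≡ 2.
  S_1 = Σ v_i α_i r_i = 9·10·4 + 1·3·2 + 5·1·3 + 4·7·0 + 3·2·5 = 411 ≡ 4.
  α_i^2 mod 11 = [1, 9, 1, 5, 4].
  S_2 = Σ v_i α_i^2 r_i = 9·1·4 + 1·9·2 + 5·1·3 + 4·5·0 + 3·4·5 = 129 ≡ 8.
  S = (2, 4, 8) ≠ 0, so r is not a codeword (an error is present).
Step 3: locate the error. For a single error e at position i, S_ℓ = v_i·e·α_i^ℓ, so α_err = S_1/S_0.
  S_0^{−1} = 2^{−1} = 6 (mod 11), so α_err = 4·6 = 24 ≡ 2 = α_5. Error position i = 5.
  Consistency check: S_2/S_1 = 8·3 = 24 ≡ 2 = α_err ✓ (single-error assumption holds).
Step 4: error magnitude e = S_0/v_5 = S_0·∏_{j≠5}(α_5 − α_j) = 2·4 = 8 ≡ 8 (mod 11).
Step 5: correct position 5: c_5 = r_5 − e = 5 − 8 ≡ 8 (mod 11). Hence c = [4, 2, 3, 0, 8].
  Check: interpolating c through the α_i gives m(x) = 9 + 5·x (degree < 2) with m(α_i) = c_i for every i, so c is indeed a codeword.


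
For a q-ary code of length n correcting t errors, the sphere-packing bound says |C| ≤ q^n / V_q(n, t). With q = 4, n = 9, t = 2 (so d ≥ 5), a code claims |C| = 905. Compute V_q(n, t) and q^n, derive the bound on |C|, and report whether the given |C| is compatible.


V_q(n, t) = 352, q^n = 262144, Hamming bound = 744, |C| = 905 > bound (violated).

Step 1: Compute V_q(n, t) = Σ_{j=0}^2 C(n, j) (q−1)^j.
  j = 0: C(9,0)·(3)^0 = 1·1 = 1.
  j = 1: C(9,1)·(3)^1 = 9·3 = 27.
  j = 2: C(9,2)·(3)^2 = 36·9 = 324.
  V_q(n, t) = 1 + 27 + 324 = 352.
Step 2: q^n = 4^9 = 262144.
Step 3: Hamming bound ⌊q^n / V_q(n,t)⌋ = ⌊262144/352⌋ = 744.
Step 4: Compare |C| = 905 to 744: violated.
The claimed |C| lies above the Hamming bound, so no 4-ary code of length 9 with d ≥ 5 can have 905 codewords.


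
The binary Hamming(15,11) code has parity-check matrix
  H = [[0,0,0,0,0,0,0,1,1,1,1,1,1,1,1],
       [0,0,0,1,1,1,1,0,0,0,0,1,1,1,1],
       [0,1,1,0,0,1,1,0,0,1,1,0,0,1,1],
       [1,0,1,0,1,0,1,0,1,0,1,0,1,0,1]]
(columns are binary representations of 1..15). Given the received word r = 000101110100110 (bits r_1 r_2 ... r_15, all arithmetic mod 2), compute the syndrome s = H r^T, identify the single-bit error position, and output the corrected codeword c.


s = (0, 1, 0, 0)^T, error position = 4, corrected codeword c = 000001110100110

Compute s = H r^T mod 2 one row at a time:
  s_1 = 1 + 0 + 1 + 0 + 0 + 1 + 1 + 0 = 4 ≡ 0 (mod 2).
  s_2 = 1 + 0 + 1 + 1 + 0 + 1 + 1 + 0 = 5 ≡ 1 (mod 2).
  s_3 = 0 + 0 + 1 + 1 + 1 + 0 + 1 + 0 = 4 ≡ 0 (mod 2).
  s_4 = 0 + 0 + 0 + 1 + 0 + 0 + 1 + 0 = 2 ≡ 0 (mod 2).
s = (0, 1, 0, 0)^T — this equals column 4 of H (binary 0100), so error is at position 4.
Correct: flip bit 4 of r = 000101110100110 to get c = 000001110100110.


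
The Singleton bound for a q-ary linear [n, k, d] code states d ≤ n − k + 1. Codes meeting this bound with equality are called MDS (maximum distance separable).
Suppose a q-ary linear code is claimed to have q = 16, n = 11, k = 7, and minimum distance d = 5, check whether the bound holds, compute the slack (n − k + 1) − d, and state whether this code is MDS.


Singleton RHS = n − k + 1 = 5, slack = 0, bound satisfied, MDS.

Singleton bound: d ≤ n − k + 1.
Here n = 11, k = 7, so n − k + 1 = 5.
Given d = 5, check d ≤ 5: YES.
Slack = (n − k + 1) − d = 0.
The code is MDS (slack = 0).
Description: the claimed parameters are [11, 7, 5]_16; such a code would be MDS (meets Singleton bound).


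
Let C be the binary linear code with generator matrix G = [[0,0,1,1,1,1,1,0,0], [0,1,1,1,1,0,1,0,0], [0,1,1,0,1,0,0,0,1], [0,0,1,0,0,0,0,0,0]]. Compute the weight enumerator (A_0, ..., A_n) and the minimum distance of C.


Weight distribution: A_0 = 1, A_1 = 1, A_2 = 1, A_3 = 4, A_4 = 5, A_5 = 3, A_6 = 1. Minimum distance d = 1.

Enumerate all 2^4 = 16 messages m ∈ F_2^4.
For each, compute codeword c = mG in F_2^9, then tally its weight.
  m = 0000 → c = 000000000, weight = 0.
  m = 1000 → c = 001111100, weight = 5.
  m = 0100 → c = 011110100, weight = 5.
  m = 1100 → c = 010001000, weight = 2.
  m = 0010 → c = 011010001, weight = 4.
  m = 1010 → c = 010101101, weight = 5.
  m = 0110 → c = 000100101, weight = 3.
  m = 1110 → c = 001011001, weight = 4.
  m = 0001 → c = 001000000, weight = 1.
  m = 1001 → c = 000111100, weight = 4.
  m = 0101 → c = 010110100, weight = 4.
  m = 1101 → c = 011001000, weight = 3.
  m = 0011 → c = 010010001, weight = 3.
  m = 1011 → c = 011101101, weight = 6.
  m = 0111 → c = 001100101, weight = 4.
  m = 1111 → c = 000011001, weight = 3.
Tally weights:
  weight 0: 1 codewords.
  weight 1: 1 codewords.
  weight 2: 1 codewords.
  weight 3: 4 codewords.
  weight 4: 5 codewords.
  weight 5: 3 codewords.
  weight 6: 1 codewords.
Minimum distance d = smallest w > 0 with A_w > 0 = 1.
Sanity: Σ A_w = 16 = 2^4 = 16 ✓.


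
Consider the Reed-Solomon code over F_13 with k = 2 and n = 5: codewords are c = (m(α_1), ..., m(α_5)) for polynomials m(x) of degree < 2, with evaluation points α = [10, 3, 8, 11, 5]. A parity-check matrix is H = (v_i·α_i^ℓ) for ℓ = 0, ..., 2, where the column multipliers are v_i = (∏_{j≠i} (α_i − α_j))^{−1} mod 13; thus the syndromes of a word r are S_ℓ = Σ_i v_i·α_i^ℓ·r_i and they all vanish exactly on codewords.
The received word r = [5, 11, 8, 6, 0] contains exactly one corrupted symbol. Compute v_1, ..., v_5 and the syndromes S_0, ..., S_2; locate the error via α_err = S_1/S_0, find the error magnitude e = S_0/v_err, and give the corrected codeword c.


S = (8, 12, 5), error at position 3, error magnitude e = 5, c = [5, 11, 3, 6, 0].

Step 1: column multipliers v_i = (∏_{j≠i}(α_i − α_j))^{−1} mod 13.
  i = 1 (α = 10): (10−3)(10−8)(10−11)(10−5) = 7·2·(−1)·5 = −70 ≡ 8, so v_1 = 8^{−1} = 5 (mod 13).
  i = 2 (α = 3): (3−10)(3−8)(3−11)(3−5) = (−7)·(−5)·(−8)·(−2) = 560 ≡ 1, so v_2 = 1^{−1} = 1 (mod 13).
  i = 3 (α = 8): (8−10)(8−3)(8−11)(8−5) = (−2)·5·(−3)·3 = 90 ≡ 12, so v_3 = 12^{−1} = 12 (mod 13).
  i = 4 (α = 11): (11−10)(11−3)(11−8)(11−5) = 1·8·3·6 = 144 ≡ 1, so v_4 = 1^{−1} = 1 (mod 13).
  i = 5 (α = 5): (5−10)(5−3)(5−8)(5−11) = (−5)·2·(−3)·(−6) = −180 ≡ 2, so v_5 = 2^{−1} = 7 (mod 13).
  v = [5, 1, 12, 1, 7].
Step 2: syndromes of r = [5, 11, 8, 6, 0] (all sums mod 13).
  S_0 = Σ v_i r_i = 5·5 + 1·11 + 12·8 + 1·6 + 7·0 = 138 ≡ 8.
  S_1 = Σ v_i α_i r_i = 5·10·5 + 1·3·11 + 12·8·8 + 1·11·6 + 7·5·0 = 1117 ≡ 12.
  α_i^2 mod 13 = [9, 9, 12, 4, 12].
  S_2 = Σ v_i α_i^2 r_i = 5·9·5 + 1·9·11 + 12·12·8 + 1·4·6 + 7·12·0 = 1500 ≡ 5.
  S = (8, 12, 5) ≠ 0, so r is not a codeword (an error is present).
Step 3: locate the error. For a single error e at position i, S_ℓ = v_i·e·α_i^ℓ, so α_err = S_1/S_0.
  S_0^{−1} = 8^{−1} = 5 (mod 13), so α_err = 12·5 = 60 ≡ 8 = α_3. Error position i = 3.
  Consistency check: S_2/S_1 = 5·12 = 60 ≡ 8 = α_err ✓ (single-error assumption holds).
Step 4: error magnitude e = S_0/v_3 = S_0·∏_{j≠3}(α_3 − α_j) = 8·12 = 96 ≡ 5 (mod 13).
Step 5: correct position 3: c_3 = r_3 − e = 8 − 5 ≡ 3 (mod 13). Hence c = [5, 11, 3, 6, 0].
  Check: interpolating c through the α_i gives m(x) = 8 + 1·x (degree < 2) with m(α_i) = c_i for every i, so c is indeed a codeword.


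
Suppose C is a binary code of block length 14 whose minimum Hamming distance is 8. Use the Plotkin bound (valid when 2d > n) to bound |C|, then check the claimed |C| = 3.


Plotkin bound M ≤ 8; given |C| = 3 ≤ bound (satisfied).

Check applicability: 2d = 16, n = 14.
2d − n = 2 > 0, so Plotkin applies.
Compute d/(2d−n) = 8/2 ≈ 4.0000.
⌊d/(2d−n)⌋ = 4.
Plotkin bound: M ≤ 2·4 = 8.
Given |C| = 3, check: satisfied.
This |C| is below the Plotkin bound.


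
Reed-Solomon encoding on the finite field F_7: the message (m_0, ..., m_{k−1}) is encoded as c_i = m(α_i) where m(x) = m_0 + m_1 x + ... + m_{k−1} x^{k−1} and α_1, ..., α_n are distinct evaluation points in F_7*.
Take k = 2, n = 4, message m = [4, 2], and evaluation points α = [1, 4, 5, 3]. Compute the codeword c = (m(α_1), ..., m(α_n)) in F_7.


c = [6, 5, 0, 3]

Message polynomial: m(x) = 4 + 2·x (mod 7).
For each evaluation point α_i, compute m(α_i) mod 7:
  α_1 = 1: Horner steps 2 → 6, so m(1) = 6.
  α_2 = 4: Horner steps 2 → 5, so m(4) = 5.
  α_3 = 5: Horner steps 2 → 0, so m(5) = 0.
  α_4 = 3: Horner steps 2 → 3, so m(3) = 3.
Codeword c = [6, 5, 0, 3] ∈ F_7^4.


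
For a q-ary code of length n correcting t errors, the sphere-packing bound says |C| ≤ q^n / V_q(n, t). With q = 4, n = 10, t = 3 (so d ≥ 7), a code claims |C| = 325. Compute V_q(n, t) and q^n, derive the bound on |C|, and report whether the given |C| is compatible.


V_q(n, t) = 3676, q^n = 1048576, Hamming bound = 285, |C| = 325 > bound (violated).

Step 1: Compute V_q(n, t) = Σ_{j=0}^3 C(n, j) (q−1)^j.
  j = 0: C(10,0)·(3)^0 = 1·1 = 1.
  j = 1: C(10,1)·(3)^1 = 10·3 = 30.
  j = 2: C(10,2)·(3)^2 = 45·9 = 405.
  j = 3: C(10,3)·(3)^3 = 120·27 = 3240.
  V_q(n, t) = 1 + 30 + 405 + 3240 = 3676.
Step 2: q^n = 4^10 = 1048576.
Step 3: Hamming bound ⌊q^n / V_q(n,t)⌋ = ⌊1048576/3676⌋ = 285.
Step 4: Compare |C| = 325 to 285: violated.
The claimed |C| lies above the Hamming bound, so no 4-ary code of length 10 with d ≥ 7 can have 325 codewords.


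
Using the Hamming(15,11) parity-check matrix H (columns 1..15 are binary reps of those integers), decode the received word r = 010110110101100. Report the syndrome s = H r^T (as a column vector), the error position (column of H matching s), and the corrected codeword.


s = (0, 1, 1, 1)^T, error position = 7, corrected codeword c = 010110010101100

Compute s = H r^T mod 2 one row at a time:
  s_1 = 1 + 0 + 1 + 0 + 1 + 1 + 0 + 0 = 4 ≡ 0 (mod 2).
  s_2 = 1 + 1 + 0 + 1 + 1 + 1 + 0 + 0 = 5 ≡ 1 (mod 2).
  s_3 = 1 + 0 + 0 + 1 + 1 + 0 + 0 + 0 = 3 ≡ 1 (mod 2).
  s_4 = 0 + 0 + 1 + 1 + 0 + 0 + 1 + 0 = 3 ≡ 1 (mod 2).
s = (0, 1, 1, 1)^T — this equals column 7 of H (binary 0111), so error is at position 7.
Correct: flip bit 7 of r = 010110110101100 to get c = 010110010101100.


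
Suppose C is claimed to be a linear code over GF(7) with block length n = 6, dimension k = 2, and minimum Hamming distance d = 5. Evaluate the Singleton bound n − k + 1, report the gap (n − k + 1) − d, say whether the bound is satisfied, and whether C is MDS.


Singleton RHS = n − k + 1 = 5, slack = 0, bound satisfied, MDS.

Singleton bound: d ≤ n − k + 1.
Here n = 6, k = 2, so n − k + 1 = 5.
Given d = 5, check d ≤ 5: YES.
Slack = (n − k + 1) − d = 0.
The code is MDS (slack = 0).
Description: the claimed parameters are [6, 2, 5]_7; such a code would be MDS (meets Singleton bound).


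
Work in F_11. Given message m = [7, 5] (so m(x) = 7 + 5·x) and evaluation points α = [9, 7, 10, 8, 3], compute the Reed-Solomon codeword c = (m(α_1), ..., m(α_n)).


c = [8, 9, 2, 3, 0]

Message polynomial: m(x) = 7 + 5·x (mod 11).
For each evaluation point α_i, compute m(α_i) mod 11:
  α_1 = 9: Horner steps 5 → 8, so m(9) = 8.
  α_2 = 7: Horner steps 5 → 9, so m(7) = 9.
  α_3 = 10: Horner steps 5 → 2, so m(10) = 2.
  α_4 = 8: Horner steps 5 → 3, so m(8) = 3.
  α_5 = 3: Horner steps 5 → 0, so m(3) = 0.
Codeword c = [8, 9, 2, 3, 0] ∈ F_11^5.


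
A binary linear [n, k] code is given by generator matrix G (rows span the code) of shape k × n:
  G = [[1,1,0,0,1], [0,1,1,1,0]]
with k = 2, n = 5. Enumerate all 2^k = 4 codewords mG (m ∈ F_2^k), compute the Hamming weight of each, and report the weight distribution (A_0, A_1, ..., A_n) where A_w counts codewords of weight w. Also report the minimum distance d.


Weight distribution: A_0 = 1, A_3 = 2, A_4 = 1. Minimum distance d = 3.

Enumerate all 2^2 = 4 messages m ∈ F_2^2.
For each, compute codeword c = mG in F_2^5, then tally its weight.
  m = 00 → c = 00000, weight = 0.
  m = 10 → c = 11001, weight = 3.
  m = 01 → c = 01110, weight = 3.
  m = 11 → c = 10111, weight = 4.
Tally weights:
  weight 0: 1 codewords.
  weight 3: 2 codewords.
  weight 4: 1 codewords.
Minimum distance d = smallest w > 0 with A_w > 0 = 3.
Sanity: Σ A_w = 4 = 2^2 = 4 ✓.


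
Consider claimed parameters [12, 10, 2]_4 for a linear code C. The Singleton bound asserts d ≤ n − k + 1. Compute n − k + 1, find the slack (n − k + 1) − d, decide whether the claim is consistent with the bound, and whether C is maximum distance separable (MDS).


Singleton RHS = n − k + 1 = 3, slack = 1, bound satisfied, not MDS.

Singleton bound: d ≤ n − k + 1.
Here n = 12, k = 10, so n − k + 1 = 3.
Given d = 2, check d ≤ 3: YES.
Slack = (n − k + 1) − d = 1.
The code is NOT MDS (slack = 1 > 0).
Description: the claimed parameters are [12, 10, 2]_4; such a code would be non-MDS.
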